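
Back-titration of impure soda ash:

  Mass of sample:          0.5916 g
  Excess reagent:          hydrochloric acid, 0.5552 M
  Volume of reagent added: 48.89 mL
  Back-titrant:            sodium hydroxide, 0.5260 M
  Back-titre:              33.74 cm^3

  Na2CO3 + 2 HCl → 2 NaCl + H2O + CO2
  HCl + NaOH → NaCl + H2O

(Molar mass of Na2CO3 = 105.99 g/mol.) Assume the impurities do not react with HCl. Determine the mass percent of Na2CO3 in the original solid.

n(HCl) added = 0.04889 × 0.5552 = 0.02714 mol
n(NaOH) used in back-titration = 0.03374 × 0.5260 = 0.01775 mol
n(HCl) left over = 0.01775 mol (1:1 ratio)
n(HCl) consumed by analyte = 0.02714 − 0.01775 = 9.396 × 10^-3 mol
From the 1:2 ratio, n(Na2CO3) = 1/2 × 9.396 × 10^-3 = 4.698 × 10^-3 mol
mass of Na2CO3 = 4.698 × 10^-3 × 105.99 = 0.4980 g
% Na2CO3 = 0.4980 / 0.5916 × 100 = 84.17 %

84.17 %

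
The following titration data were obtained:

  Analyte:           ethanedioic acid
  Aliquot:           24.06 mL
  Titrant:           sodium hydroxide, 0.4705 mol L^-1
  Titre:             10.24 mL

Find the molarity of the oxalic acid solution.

H2C2O4 + 2 NaOH → Na2C2O4 + 2 H2O
n(NaOH) = 0.01024 L × 0.4705 mol/L = 4.818 × 10^-3 mol
From the 1:2 mole ratio, n(H2C2O4) = 1/2 × 4.818 × 10^-3 = 2.409 × 10^-3 mol
[H2C2O4] = 2.409 × 10^-3 mol / 0.02406 L = 0.1001 mol/L

0.1001 mol/L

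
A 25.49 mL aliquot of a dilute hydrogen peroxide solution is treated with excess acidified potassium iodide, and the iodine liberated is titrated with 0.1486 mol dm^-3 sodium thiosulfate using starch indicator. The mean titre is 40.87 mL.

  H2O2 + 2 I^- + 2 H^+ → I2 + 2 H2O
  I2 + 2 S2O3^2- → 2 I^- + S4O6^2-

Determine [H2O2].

0.1191 mol/L

n(S2O3^2-) = 0.04087 × 0.1486 = 6.073 × 10^-3 mol
n(I2) = n(S2O3^2-)/2 = 3.037 × 10^-3 mol
n(H2O2) in the aliquot = 3.037 × 10^-3 mol (1:1 ratio)
[H2O2] = 3.037 × 10^-3 / 0.02549 = 0.1191 mol/L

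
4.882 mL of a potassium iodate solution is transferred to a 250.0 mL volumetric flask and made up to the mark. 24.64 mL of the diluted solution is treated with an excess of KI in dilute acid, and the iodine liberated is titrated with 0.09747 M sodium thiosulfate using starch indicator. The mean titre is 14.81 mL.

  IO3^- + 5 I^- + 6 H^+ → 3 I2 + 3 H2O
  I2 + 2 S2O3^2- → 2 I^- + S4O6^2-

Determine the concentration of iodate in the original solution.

n(S2O3^2-) = 0.01481 × 0.09747 = 1.444 × 10^-3 mol
n(I2) = n(S2O3^2-)/2 = 7.218 × 10^-4 mol
From the 1:3 ratio, n(IO3^-) in the aliquot = 1/3 × 7.218 × 10^-4 = 2.406 × 10^-4 mol
[IO3^-]_dilute = 2.406 × 10^-4 / 0.02464 = 0.009764 mol/L
[IO3^-]_original = 0.009764 × 250.0/4.882 = 0.5000 mol/L

0.5000 M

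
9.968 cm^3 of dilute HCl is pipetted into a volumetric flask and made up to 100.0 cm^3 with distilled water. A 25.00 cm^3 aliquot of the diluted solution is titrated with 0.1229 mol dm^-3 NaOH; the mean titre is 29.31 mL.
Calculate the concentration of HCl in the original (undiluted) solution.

1.446 mol/L

HCl + NaOH → NaCl + H2O
n(NaOH) = 0.02931 × 0.1229 = 3.602 × 10^-3 mol
n(HCl) in the aliquot = 3.602 × 10^-3 mol (1:1 ratio)
[HCl]_dilute = 3.602 × 10^-3 / 0.02500 = 0.1441 mol/L
Dilution factor = 100.0 / 9.968 = 10.03
[HCl]_stock = 0.1441 × 10.03 = 1.446 mol/L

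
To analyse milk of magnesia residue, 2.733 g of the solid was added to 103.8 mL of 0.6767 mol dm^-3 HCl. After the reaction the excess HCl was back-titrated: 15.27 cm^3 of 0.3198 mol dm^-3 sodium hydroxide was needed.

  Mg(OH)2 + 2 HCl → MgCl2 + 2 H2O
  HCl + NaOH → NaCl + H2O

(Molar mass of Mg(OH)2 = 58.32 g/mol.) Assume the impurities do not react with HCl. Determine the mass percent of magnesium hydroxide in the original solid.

n(HCl) added = 0.1038 × 0.6767 = 0.07024 mol
n(NaOH) used in back-titration = 0.01527 × 0.3198 = 4.883 × 10^-3 mol
n(HCl) left over = 4.883 × 10^-3 mol (1:1 ratio)
n(HCl) consumed by analyte = 0.07024 − 4.883 × 10^-3 = 0.06536 mol
From the 1:2 ratio, n(Mg(OH)2) = 1/2 × 0.06536 = 0.03268 mol
mass of Mg(OH)2 = 0.03268 × 58.32 = 1.906 g
% Mg(OH)2 = 1.906 / 2.733 × 100 = 69.73 %

69.73 %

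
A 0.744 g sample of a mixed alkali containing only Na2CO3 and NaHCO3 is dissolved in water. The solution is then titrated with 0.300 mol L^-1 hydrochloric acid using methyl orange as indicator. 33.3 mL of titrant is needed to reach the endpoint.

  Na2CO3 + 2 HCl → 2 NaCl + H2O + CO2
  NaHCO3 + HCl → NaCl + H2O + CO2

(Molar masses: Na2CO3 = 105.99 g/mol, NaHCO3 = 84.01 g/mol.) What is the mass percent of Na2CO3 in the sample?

n(HCl) = 0.0333 × 0.300 = 9.99 × 10^-3 mol
Let x = n(Na2CO3), y = n(NaHCO3).
Titrant: 2x + 1y = 9.99 × 10^-3;  mass: 105.99x + 84.01y = 0.744
Solving, x = 1.54 × 10^-3 mol, y = 6.92 × 10^-3 mol
mass of Na2CO3 = 1.54 × 10^-3 × 105.99 = 0.163 g
% Na2CO3 = 0.163 / 0.744 × 100 = 21.9 %

21.9 %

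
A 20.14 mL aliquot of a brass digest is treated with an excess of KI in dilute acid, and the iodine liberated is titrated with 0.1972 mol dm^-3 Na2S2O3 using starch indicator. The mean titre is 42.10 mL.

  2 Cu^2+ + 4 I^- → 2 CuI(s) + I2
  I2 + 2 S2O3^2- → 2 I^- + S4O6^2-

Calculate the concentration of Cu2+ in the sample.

0.4122 mol/L

n(S2O3^2-) = 0.04210 × 0.1972 = 8.302 × 10^-3 mol
n(I2) = n(S2O3^2-)/2 = 4.151 × 10^-3 mol
From the 2:1 ratio, n(Cu2+) in the aliquot = 2/1 × 4.151 × 10^-3 = 8.302 × 10^-3 mol
[Cu2+] = 8.302 × 10^-3 / 0.02014 = 0.4122 mol/L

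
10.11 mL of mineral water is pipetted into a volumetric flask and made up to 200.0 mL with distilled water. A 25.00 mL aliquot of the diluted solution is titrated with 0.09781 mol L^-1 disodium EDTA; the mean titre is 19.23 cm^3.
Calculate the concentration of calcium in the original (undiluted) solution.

1.488 mol/L

Ca^2+ + EDTA^4- → [Ca(EDTA)]^2-
n(EDTA) = 0.01923 × 0.09781 = 1.881 × 10^-3 mol
n(Ca2+) in the aliquot = 1.881 × 10^-3 mol (1:1 ratio)
[Ca2+]_dilute = 1.881 × 10^-3 / 0.02500 = 0.07524 mol/L
Dilution factor = 200.0 / 10.11 = 19.78
[Ca2+]_stock = 0.07524 × 19.78 = 1.488 mol/L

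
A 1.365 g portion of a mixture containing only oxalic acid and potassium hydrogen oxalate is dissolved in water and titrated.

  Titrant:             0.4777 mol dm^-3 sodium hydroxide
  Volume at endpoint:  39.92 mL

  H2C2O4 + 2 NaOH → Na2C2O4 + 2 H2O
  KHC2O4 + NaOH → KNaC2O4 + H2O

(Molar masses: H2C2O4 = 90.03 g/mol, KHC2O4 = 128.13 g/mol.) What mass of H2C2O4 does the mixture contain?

0.5841 g

n(NaOH) = 0.03992 × 0.4777 = 0.01907 mol
Let x = n(H2C2O4), y = n(KHC2O4).
Titrant: 2x + 1y = 0.01907;  mass: 90.03x + 128.13y = 1.365
Solving, x = 6.487 × 10^-3 mol, y = 6.095 × 10^-3 mol
mass of H2C2O4 = 6.487 × 10^-3 × 90.03 = 0.5841 g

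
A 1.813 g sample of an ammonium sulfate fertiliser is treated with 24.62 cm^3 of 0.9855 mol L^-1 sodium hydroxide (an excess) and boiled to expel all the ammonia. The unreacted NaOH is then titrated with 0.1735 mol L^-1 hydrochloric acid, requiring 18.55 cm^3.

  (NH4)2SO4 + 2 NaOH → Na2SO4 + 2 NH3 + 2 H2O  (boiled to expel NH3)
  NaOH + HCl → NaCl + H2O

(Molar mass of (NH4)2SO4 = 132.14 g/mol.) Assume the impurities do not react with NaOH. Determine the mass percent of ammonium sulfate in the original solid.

n(NaOH) added = 0.02462 × 0.9855 = 0.02426 mol
n(HCl) used in back-titration = 0.01855 × 0.1735 = 3.218 × 10^-3 mol
n(NaOH) left over = 3.218 × 10^-3 mol (1:1 ratio)
n(NaOH) consumed by analyte = 0.02426 − 3.218 × 10^-3 = 0.02104 mol
From the 1:2 ratio, n((NH4)2SO4) = 1/2 × 0.02104 = 0.01052 mol
mass of (NH4)2SO4 = 0.01052 × 132.14 = 1.390 g
% (NH4)2SO4 = 1.390 / 1.813 × 100 = 76.69 %

76.69 %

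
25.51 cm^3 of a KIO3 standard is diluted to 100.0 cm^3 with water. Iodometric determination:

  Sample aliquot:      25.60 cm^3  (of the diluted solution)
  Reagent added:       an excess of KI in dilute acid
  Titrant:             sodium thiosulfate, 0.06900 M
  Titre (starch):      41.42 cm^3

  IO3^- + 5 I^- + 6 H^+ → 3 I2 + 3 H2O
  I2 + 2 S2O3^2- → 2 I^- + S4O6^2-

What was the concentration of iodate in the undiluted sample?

0.07294 M

n(S2O3^2-) = 0.04142 × 0.06900 = 2.858 × 10^-3 mol
n(I2) = n(S2O3^2-)/2 = 1.429 × 10^-3 mol
From the 1:3 ratio, n(IO3^-) in the aliquot = 1/3 × 1.429 × 10^-3 = 4.763 × 10^-4 mol
[IO3^-]_dilute = 4.763 × 10^-4 / 0.02560 = 0.01861 mol/L
[IO3^-]_original = 0.01861 × 100.0/25.51 = 0.07294 mol/L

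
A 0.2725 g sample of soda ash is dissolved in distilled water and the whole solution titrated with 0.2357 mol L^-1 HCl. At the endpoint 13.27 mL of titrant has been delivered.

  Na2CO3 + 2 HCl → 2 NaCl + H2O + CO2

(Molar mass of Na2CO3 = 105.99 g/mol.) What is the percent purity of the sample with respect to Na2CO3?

60.83 %

n(HCl) = 0.01327 L × 0.2357 mol/L = 3.128 × 10^-3 mol
From the 1:2 ratio, n(Na2CO3) = 1/2 × 3.128 × 10^-3 = 1.564 × 10^-3 mol
mass of Na2CO3 = 1.564 × 10^-3 × 105.99 g/mol = 0.1658 g
% Na2CO3 = 0.1658 / 0.2725 × 100 = 60.83 %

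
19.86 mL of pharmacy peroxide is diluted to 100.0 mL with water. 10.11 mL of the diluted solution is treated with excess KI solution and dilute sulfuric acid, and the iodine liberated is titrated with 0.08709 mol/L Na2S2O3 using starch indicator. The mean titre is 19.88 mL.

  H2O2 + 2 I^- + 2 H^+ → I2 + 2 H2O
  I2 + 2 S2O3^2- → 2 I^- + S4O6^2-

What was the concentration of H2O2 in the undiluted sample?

n(S2O3^2-) = 0.01988 × 0.08709 = 1.731 × 10^-3 mol
n(I2) = n(S2O3^2-)/2 = 8.657 × 10^-4 mol
n(H2O2) in the aliquot = 8.657 × 10^-4 mol (1:1 ratio)
[H2O2]_dilute = 8.657 × 10^-4 / 0.01011 = 0.08563 mol/L
[H2O2]_original = 0.08563 × 100.0/19.86 = 0.4311 mol/L

0.4311 mol/L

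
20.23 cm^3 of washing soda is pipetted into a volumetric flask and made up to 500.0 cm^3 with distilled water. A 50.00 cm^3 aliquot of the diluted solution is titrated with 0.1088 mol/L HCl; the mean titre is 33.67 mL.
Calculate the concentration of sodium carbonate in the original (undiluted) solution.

0.9054 mol/L

Na2CO3 + 2 HCl → 2 NaCl + H2O + CO2
n(HCl) = 0.03367 × 0.1088 = 3.663 × 10^-3 mol
From the 1:2 ratio, n(Na2CO3) in the aliquot = 1/2 × 3.663 × 10^-3 = 1.832 × 10^-3 mol
[Na2CO3]_dilute = 1.832 × 10^-3 / 0.05000 = 0.03663 mol/L
Dilution factor = 500.0 / 20.23 = 24.72
[Na2CO3]_stock = 0.03663 × 24.72 = 0.9054 mol/L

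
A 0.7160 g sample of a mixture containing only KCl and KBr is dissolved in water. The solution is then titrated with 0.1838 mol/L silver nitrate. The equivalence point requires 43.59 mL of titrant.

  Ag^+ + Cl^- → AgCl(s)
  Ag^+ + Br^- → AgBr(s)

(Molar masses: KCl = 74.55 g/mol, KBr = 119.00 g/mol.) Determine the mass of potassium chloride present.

n(AgNO3) = 0.04359 × 0.1838 = 8.012 × 10^-3 mol
Let x = n(KCl), y = n(KBr).
Titrant: 1x + 1y = 8.012 × 10^-3;  mass: 74.55x + 119.00y = 0.7160
Solving, x = 5.341 × 10^-3 mol, y = 2.671 × 10^-3 mol
mass of KCl = 5.341 × 10^-3 × 74.55 = 0.3982 g

0.3982 g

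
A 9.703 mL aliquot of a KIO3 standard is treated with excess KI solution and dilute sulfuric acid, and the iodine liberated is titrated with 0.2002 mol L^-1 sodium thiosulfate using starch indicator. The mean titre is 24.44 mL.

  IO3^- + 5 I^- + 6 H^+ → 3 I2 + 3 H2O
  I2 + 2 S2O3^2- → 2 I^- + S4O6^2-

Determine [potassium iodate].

0.08404 mol/L

n(S2O3^2-) = 0.02444 × 0.2002 = 4.893 × 10^-3 mol
n(I2) = n(S2O3^2-)/2 = 2.446 × 10^-3 mol
From the 1:3 ratio, n(IO3^-) in the aliquot = 1/3 × 2.446 × 10^-3 = 8.155 × 10^-4 mol
[IO3^-] = 8.155 × 10^-4 / 0.009703 = 0.08404 mol/L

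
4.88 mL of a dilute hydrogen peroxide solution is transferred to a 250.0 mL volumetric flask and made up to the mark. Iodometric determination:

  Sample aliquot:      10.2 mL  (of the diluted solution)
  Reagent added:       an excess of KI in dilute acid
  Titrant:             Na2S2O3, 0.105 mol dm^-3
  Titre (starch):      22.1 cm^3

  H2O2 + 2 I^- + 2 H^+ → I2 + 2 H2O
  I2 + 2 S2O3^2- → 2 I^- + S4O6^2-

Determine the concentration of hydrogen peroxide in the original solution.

n(S2O3^2-) = 0.0221 × 0.105 = 2.32 × 10^-3 mol
n(I2) = n(S2O3^2-)/2 = 1.16 × 10^-3 mol
n(H2O2) in the aliquot = 1.16 × 10^-3 mol (1:1 ratio)
[H2O2]_dilute = 1.16 × 10^-3 / 0.0102 = 0.114 mol/L
[H2O2]_original = 0.114 × 250.0/4.88 = 5.83 mol/L

5.83 mol/L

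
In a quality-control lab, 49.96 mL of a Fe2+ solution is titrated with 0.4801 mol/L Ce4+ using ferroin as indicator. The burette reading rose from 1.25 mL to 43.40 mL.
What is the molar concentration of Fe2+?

Ce^4+ + Fe^2+ → Ce^3+ + Fe^3+
n(Ce4+) = 0.04215 L × 0.4801 mol/L = 0.02024 mol
n(Fe2+) = 0.02024 mol (1:1 mole ratio)
[Fe2+] = 0.02024 mol / 0.04996 L = 0.4050 mol/L

0.4050 mol/L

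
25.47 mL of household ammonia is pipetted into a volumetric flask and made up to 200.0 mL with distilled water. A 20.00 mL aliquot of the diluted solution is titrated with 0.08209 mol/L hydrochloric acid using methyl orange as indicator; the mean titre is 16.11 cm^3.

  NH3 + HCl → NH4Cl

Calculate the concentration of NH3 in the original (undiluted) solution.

n(HCl) = 0.01611 × 0.08209 = 1.322 × 10^-3 mol
n(NH3) in the aliquot = 1.322 × 10^-3 mol (1:1 ratio)
[NH3]_dilute = 1.322 × 10^-3 / 0.02000 = 0.06612 mol/L
Dilution factor = 200.0 / 25.47 = 7.852
[NH3]_stock = 0.06612 × 7.852 = 0.5192 mol/L

0.5192 mol/L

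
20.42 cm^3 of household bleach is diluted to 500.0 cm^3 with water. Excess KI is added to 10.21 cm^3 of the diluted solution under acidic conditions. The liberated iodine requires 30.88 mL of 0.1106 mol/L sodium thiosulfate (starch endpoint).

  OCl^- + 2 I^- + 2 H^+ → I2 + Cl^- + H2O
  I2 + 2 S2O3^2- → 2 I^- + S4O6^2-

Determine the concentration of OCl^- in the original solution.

n(S2O3^2-) = 0.03088 × 0.1106 = 3.415 × 10^-3 mol
n(I2) = n(S2O3^2-)/2 = 1.708 × 10^-3 mol
n(OCl^-) in the aliquot = 1.708 × 10^-3 mol (1:1 ratio)
[OCl^-]_dilute = 1.708 × 10^-3 / 0.01021 = 0.1673 mol/L
[OCl^-]_original = 0.1673 × 500.0/20.42 = 4.095 mol/L

4.095 mol/L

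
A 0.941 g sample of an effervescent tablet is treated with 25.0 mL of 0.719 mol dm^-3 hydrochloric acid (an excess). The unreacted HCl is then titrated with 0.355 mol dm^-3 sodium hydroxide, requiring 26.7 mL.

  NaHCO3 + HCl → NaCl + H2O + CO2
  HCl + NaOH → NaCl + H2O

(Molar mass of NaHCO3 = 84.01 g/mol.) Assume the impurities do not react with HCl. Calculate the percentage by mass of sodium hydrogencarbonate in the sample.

75.9 %

n(HCl) added = 0.0250 × 0.719 = 0.0180 mol
n(NaOH) used in back-titration = 0.0267 × 0.355 = 9.48 × 10^-3 mol
n(HCl) left over = 9.48 × 10^-3 mol (1:1 ratio)
n(HCl) consumed by analyte = 0.0180 − 9.48 × 10^-3 = 8.50 × 10^-3 mol
n(NaHCO3) = 8.50 × 10^-3 mol (1:1 ratio)
mass of NaHCO3 = 8.50 × 10^-3 × 84.01 = 0.714 g
% NaHCO3 = 0.714 / 0.941 × 100 = 75.9 %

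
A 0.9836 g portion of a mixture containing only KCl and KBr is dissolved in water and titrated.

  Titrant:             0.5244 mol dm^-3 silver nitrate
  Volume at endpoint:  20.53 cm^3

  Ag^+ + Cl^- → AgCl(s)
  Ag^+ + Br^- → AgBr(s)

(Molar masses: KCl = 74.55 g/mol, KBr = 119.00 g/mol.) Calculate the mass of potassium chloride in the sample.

n(AgNO3) = 0.02053 × 0.5244 = 0.01077 mol
Let x = n(KCl), y = n(KBr).
Titrant: 1x + 1y = 0.01077;  mass: 74.55x + 119.00y = 0.9836
Solving, x = 6.694 × 10^-3 mol, y = 4.072 × 10^-3 mol
mass of KCl = 6.694 × 10^-3 × 74.55 = 0.4990 g

0.4990 g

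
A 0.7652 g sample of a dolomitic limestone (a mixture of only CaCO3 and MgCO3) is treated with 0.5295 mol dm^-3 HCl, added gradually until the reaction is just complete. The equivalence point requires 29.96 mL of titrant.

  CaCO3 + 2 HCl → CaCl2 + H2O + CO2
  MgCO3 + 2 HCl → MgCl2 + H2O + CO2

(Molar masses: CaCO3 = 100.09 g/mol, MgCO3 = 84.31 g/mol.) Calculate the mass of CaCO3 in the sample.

0.6118 g

n(HCl) = 0.02996 × 0.5295 = 0.01586 mol
Let x = n(CaCO3), y = n(MgCO3).
Titrant: 2x + 2y = 0.01586;  mass: 100.09x + 84.31y = 0.7652
Solving, x = 6.113 × 10^-3 mol, y = 1.819 × 10^-3 mol
mass of CaCO3 = 6.113 × 10^-3 × 100.09 = 0.6118 g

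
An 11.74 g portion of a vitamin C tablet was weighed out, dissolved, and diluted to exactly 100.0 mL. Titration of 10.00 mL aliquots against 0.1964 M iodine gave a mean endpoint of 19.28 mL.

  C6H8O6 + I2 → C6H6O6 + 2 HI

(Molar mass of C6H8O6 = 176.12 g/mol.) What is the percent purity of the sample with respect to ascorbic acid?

56.81 %

n(I2) per titration = 0.01928 × 0.1964 = 3.787 × 10^-3 mol
n(C6H8O6) in each aliquot = 3.787 × 10^-3 mol (1:1 ratio)
n(C6H8O6) in the whole flask = 3.787 × 10^-3 × 100.0/10.00 = 0.03787 mol
mass of C6H8O6 = 0.03787 × 176.12 = 6.669 g
% C6H8O6 = 6.669 / 11.74 × 100 = 56.81 %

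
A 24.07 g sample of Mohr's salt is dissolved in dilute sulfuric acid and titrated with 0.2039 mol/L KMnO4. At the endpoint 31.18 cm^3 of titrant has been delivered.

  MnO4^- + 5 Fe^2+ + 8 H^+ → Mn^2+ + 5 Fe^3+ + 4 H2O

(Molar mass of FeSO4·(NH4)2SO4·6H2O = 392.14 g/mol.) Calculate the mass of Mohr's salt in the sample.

12.47 g

n(KMnO4) = 0.03118 L × 0.2039 mol/L = 6.358 × 10^-3 mol
From the 5:1 ratio, n(FeSO4·(NH4)2SO4·6H2O) = 5/1 × 6.358 × 10^-3 = 0.03179 mol
mass of FeSO4·(NH4)2SO4·6H2O = 0.03179 × 392.14 g/mol = 12.47 g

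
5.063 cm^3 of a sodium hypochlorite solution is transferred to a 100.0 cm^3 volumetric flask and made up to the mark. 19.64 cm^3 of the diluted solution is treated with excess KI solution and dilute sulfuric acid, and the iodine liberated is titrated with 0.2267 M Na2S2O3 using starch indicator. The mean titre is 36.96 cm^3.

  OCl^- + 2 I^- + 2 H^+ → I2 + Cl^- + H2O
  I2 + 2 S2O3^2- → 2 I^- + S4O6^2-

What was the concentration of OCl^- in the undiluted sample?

n(S2O3^2-) = 0.03696 × 0.2267 = 8.379 × 10^-3 mol
n(I2) = n(S2O3^2-)/2 = 4.189 × 10^-3 mol
n(OCl^-) in the aliquot = 4.189 × 10^-3 mol (1:1 ratio)
[OCl^-]_dilute = 4.189 × 10^-3 / 0.01964 = 0.2133 mol/L
[OCl^-]_original = 0.2133 × 100.0/5.063 = 4.213 mol/L

4.213 M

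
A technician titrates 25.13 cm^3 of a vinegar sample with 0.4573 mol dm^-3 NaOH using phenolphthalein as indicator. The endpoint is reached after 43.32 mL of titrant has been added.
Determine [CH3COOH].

CH3COOH + NaOH → CH3COONa + H2O
n(NaOH) = 0.04332 L × 0.4573 mol/L = 0.01981 mol
n(CH3COOH) = 0.01981 mol (1:1 mole ratio)
[CH3COOH] = 0.01981 mol / 0.02513 L = 0.7883 mol/L

0.7883 mol/L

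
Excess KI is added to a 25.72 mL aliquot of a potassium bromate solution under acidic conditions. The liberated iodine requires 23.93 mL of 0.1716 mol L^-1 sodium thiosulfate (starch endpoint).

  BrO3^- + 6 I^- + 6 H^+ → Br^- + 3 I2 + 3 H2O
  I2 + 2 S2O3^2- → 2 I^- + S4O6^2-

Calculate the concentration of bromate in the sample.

0.02661 mol/L

n(S2O3^2-) = 0.02393 × 0.1716 = 4.106 × 10^-3 mol
n(I2) = n(S2O3^2-)/2 = 2.053 × 10^-3 mol
From the 1:3 ratio, n(BrO3^-) in the aliquot = 1/3 × 2.053 × 10^-3 = 6.844 × 10^-4 mol
[BrO3^-] = 6.844 × 10^-4 / 0.02572 = 0.02661 mol/L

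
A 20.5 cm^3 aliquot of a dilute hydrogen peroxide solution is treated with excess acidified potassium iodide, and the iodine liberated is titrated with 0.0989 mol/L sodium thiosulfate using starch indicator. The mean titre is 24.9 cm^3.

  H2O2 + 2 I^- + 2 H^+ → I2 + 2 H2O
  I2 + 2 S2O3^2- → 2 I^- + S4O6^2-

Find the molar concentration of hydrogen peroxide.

0.0601 mol/L

n(S2O3^2-) = 0.0249 × 0.0989 = 2.46 × 10^-3 mol
n(I2) = n(S2O3^2-)/2 = 1.23 × 10^-3 mol
n(H2O2) in the aliquot = 1.23 × 10^-3 mol (1:1 ratio)
[H2O2] = 1.23 × 10^-3 / 0.0205 = 0.0601 mol/L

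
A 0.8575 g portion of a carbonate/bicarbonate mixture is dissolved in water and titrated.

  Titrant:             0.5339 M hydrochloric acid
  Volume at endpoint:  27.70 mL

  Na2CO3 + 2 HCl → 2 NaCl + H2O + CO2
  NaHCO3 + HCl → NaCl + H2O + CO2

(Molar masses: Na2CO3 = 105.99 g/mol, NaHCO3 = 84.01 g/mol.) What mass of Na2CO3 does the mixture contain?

0.6577 g

n(HCl) = 0.02770 × 0.5339 = 0.01479 mol
Let x = n(Na2CO3), y = n(NaHCO3).
Titrant: 2x + 1y = 0.01479;  mass: 105.99x + 84.01y = 0.8575
Solving, x = 6.205 × 10^-3 mol, y = 2.378 × 10^-3 mol
mass of Na2CO3 = 6.205 × 10^-3 × 105.99 = 0.6577 g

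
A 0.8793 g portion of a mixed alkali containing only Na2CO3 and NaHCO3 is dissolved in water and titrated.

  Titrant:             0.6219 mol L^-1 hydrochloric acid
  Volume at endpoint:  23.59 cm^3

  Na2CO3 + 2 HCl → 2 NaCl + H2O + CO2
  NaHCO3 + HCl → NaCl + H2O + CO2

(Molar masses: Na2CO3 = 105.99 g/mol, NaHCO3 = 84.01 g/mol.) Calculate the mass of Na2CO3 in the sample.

n(HCl) = 0.02359 × 0.6219 = 0.01467 mol
Let x = n(Na2CO3), y = n(NaHCO3).
Titrant: 2x + 1y = 0.01467;  mass: 105.99x + 84.01y = 0.8793
Solving, x = 5.694 × 10^-3 mol, y = 3.283 × 10^-3 mol
mass of Na2CO3 = 5.694 × 10^-3 × 105.99 = 0.6035 g

0.6035 g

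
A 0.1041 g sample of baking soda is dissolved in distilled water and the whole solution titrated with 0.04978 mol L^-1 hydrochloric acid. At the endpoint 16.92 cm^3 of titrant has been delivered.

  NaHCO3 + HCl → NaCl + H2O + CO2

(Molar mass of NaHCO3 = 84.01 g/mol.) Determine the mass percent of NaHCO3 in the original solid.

67.97 %

n(HCl) = 0.01692 L × 0.04978 mol/L = 8.423 × 10^-4 mol
n(NaHCO3) = 8.423 × 10^-4 mol (1:1 ratio)
mass of NaHCO3 = 8.423 × 10^-4 × 84.01 g/mol = 0.07076 g
% NaHCO3 = 0.07076 / 0.1041 × 100 = 67.97 %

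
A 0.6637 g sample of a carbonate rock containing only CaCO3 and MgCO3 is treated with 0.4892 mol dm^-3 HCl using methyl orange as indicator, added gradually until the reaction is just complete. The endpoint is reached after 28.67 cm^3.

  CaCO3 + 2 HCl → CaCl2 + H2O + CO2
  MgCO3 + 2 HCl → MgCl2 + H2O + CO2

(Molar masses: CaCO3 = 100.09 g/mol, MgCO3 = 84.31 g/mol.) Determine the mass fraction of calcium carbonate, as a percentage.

69.25 %

n(HCl) = 0.02867 × 0.4892 = 0.01403 mol
Let x = n(CaCO3), y = n(MgCO3).
Titrant: 2x + 2y = 0.01403;  mass: 100.09x + 84.31y = 0.6637
Solving, x = 4.592 × 10^-3 mol, y = 2.421 × 10^-3 mol
mass of CaCO3 = 4.592 × 10^-3 × 100.09 = 0.4596 g
% CaCO3 = 0.4596 / 0.6637 × 100 = 69.25 %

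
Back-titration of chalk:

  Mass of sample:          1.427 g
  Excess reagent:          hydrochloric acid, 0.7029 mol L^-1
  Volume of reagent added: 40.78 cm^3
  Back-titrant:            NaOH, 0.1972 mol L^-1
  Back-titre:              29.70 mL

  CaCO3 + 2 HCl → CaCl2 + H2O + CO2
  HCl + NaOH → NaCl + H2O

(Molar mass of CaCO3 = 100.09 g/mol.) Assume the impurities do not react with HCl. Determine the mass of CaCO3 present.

n(HCl) added = 0.04078 × 0.7029 = 0.02866 mol
n(NaOH) used in back-titration = 0.02970 × 0.1972 = 5.857 × 10^-3 mol
n(HCl) left over = 5.857 × 10^-3 mol (1:1 ratio)
n(HCl) consumed by analyte = 0.02866 − 5.857 × 10^-3 = 0.02281 mol
From the 1:2 ratio, n(CaCO3) = 1/2 × 0.02281 = 0.01140 mol
mass of CaCO3 = 0.01140 × 100.09 = 1.141 g

1.141 g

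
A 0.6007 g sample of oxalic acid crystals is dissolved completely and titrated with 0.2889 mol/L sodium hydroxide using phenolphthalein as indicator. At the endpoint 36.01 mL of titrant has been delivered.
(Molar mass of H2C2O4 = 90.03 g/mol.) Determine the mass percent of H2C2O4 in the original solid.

77.96 %

H2C2O4 + 2 NaOH → Na2C2O4 + 2 H2O
n(NaOH) = 0.03601 L × 0.2889 mol/L = 0.01040 mol
From the 1:2 ratio, n(H2C2O4) = 1/2 × 0.01040 = 5.202 × 10^-3 mol
mass of H2C2O4 = 5.202 × 10^-3 × 90.03 g/mol = 0.4683 g
% H2C2O4 = 0.4683 / 0.6007 × 100 = 77.96 %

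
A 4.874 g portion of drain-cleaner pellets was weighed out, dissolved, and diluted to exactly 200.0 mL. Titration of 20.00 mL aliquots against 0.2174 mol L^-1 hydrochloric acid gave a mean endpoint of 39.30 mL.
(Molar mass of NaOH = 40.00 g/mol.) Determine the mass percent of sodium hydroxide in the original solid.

NaOH + HCl → NaCl + H2O
n(HCl) per titration = 0.03930 × 0.2174 = 8.544 × 10^-3 mol
n(NaOH) in each aliquot = 8.544 × 10^-3 mol (1:1 ratio)
n(NaOH) in the whole flask = 8.544 × 10^-3 × 200.0/20.00 = 0.08544 mol
mass of NaOH = 0.08544 × 40.00 = 3.418 g
% NaOH = 3.418 / 4.874 × 100 = 70.12 %

70.12 %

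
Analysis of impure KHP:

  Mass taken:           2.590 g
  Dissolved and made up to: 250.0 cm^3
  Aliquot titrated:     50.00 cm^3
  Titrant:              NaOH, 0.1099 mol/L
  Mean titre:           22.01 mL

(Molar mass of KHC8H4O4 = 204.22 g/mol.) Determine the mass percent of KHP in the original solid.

95.36 %

KHC8H4O4 + NaOH → KNaC8H4O4 + H2O
n(NaOH) per titration = 0.02201 × 0.1099 = 2.419 × 10^-3 mol
n(KHC8H4O4) in each aliquot = 2.419 × 10^-3 mol (1:1 ratio)
n(KHC8H4O4) in the whole flask = 2.419 × 10^-3 × 250.0/50.00 = 0.01209 mol
mass of KHC8H4O4 = 0.01209 × 204.22 = 2.470 g
% KHC8H4O4 = 2.470 / 2.590 × 100 = 95.36 %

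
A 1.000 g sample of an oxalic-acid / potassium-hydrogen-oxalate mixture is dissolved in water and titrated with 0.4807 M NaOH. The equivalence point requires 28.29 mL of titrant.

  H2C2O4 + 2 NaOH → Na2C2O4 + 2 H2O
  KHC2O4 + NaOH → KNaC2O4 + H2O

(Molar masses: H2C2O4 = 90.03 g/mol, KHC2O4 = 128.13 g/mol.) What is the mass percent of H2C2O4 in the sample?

40.21 %

n(NaOH) = 0.02829 × 0.4807 = 0.01360 mol
Let x = n(H2C2O4), y = n(KHC2O4).
Titrant: 2x + 1y = 0.01360;  mass: 90.03x + 128.13y = 1.000
Solving, x = 4.466 × 10^-3 mol, y = 4.666 × 10^-3 mol
mass of H2C2O4 = 4.466 × 10^-3 × 90.03 = 0.4021 g
% H2C2O4 = 0.4021 / 1.000 × 100 = 40.21 %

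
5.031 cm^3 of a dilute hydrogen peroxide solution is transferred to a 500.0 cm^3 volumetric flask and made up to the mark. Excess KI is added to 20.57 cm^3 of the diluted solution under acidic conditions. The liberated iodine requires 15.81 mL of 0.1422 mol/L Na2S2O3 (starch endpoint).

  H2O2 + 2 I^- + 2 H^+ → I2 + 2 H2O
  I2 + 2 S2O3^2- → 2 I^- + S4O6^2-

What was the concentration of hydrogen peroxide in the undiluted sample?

5.431 mol/L

n(S2O3^2-) = 0.01581 × 0.1422 = 2.248 × 10^-3 mol
n(I2) = n(S2O3^2-)/2 = 1.124 × 10^-3 mol
n(H2O2) in the aliquot = 1.124 × 10^-3 mol (1:1 ratio)
[H2O2]_dilute = 1.124 × 10^-3 / 0.02057 = 0.05465 mol/L
[H2O2]_original = 0.05465 × 500.0/5.031 = 5.431 mol/L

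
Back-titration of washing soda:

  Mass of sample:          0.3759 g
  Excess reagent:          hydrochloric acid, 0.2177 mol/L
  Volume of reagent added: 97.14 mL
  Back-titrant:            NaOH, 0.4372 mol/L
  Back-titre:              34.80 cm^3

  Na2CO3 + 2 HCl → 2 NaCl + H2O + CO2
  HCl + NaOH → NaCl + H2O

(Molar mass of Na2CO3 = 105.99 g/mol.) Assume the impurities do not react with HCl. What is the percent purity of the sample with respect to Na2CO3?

n(HCl) added = 0.09714 × 0.2177 = 0.02115 mol
n(NaOH) used in back-titration = 0.03480 × 0.4372 = 0.01521 mol
n(HCl) left over = 0.01521 mol (1:1 ratio)
n(HCl) consumed by analyte = 0.02115 − 0.01521 = 5.933 × 10^-3 mol
From the 1:2 ratio, n(Na2CO3) = 1/2 × 5.933 × 10^-3 = 2.966 × 10^-3 mol
mass of Na2CO3 = 2.966 × 10^-3 × 105.99 = 0.3144 g
% Na2CO3 = 0.3144 / 0.3759 × 100 = 83.64 %

83.64 %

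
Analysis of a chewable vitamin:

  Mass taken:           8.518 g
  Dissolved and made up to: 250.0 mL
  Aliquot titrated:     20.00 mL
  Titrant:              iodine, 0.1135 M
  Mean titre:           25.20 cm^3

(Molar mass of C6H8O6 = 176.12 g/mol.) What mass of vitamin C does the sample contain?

6.297 g

C6H8O6 + I2 → C6H6O6 + 2 HI
n(I2) per titration = 0.02520 × 0.1135 = 2.860 × 10^-3 mol
n(C6H8O6) in each aliquot = 2.860 × 10^-3 mol (1:1 ratio)
n(C6H8O6) in the whole flask = 2.860 × 10^-3 × 250.0/20.00 = 0.03575 mol
mass of C6H8O6 = 0.03575 × 176.12 = 6.297 g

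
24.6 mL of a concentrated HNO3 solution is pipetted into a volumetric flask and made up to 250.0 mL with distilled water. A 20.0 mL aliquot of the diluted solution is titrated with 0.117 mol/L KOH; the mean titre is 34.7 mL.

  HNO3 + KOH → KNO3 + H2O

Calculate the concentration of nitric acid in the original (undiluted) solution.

2.06 mol/L

n(KOH) = 0.0347 × 0.117 = 4.06 × 10^-3 mol
n(HNO3) in the aliquot = 4.06 × 10^-3 mol (1:1 ratio)
[HNO3]_dilute = 4.06 × 10^-3 / 0.0200 = 0.203 mol/L
Dilution factor = 250.0 / 24.6 = 10.16
[HNO3]_stock = 0.203 × 10.16 = 2.06 mol/L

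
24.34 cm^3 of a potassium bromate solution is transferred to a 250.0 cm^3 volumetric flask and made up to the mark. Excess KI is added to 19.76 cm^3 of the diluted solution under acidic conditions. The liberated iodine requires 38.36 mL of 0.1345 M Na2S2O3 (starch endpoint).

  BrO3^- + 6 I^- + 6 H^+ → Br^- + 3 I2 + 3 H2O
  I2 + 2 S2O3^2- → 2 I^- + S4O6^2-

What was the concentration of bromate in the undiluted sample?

0.4470 M

n(S2O3^2-) = 0.03836 × 0.1345 = 5.159 × 10^-3 mol
n(I2) = n(S2O3^2-)/2 = 2.580 × 10^-3 mol
From the 1:3 ratio, n(BrO3^-) in the aliquot = 1/3 × 2.580 × 10^-3 = 8.599 × 10^-4 mol
[BrO3^-]_dilute = 8.599 × 10^-4 / 0.01976 = 0.04352 mol/L
[BrO3^-]_original = 0.04352 × 250.0/24.34 = 0.4470 mol/L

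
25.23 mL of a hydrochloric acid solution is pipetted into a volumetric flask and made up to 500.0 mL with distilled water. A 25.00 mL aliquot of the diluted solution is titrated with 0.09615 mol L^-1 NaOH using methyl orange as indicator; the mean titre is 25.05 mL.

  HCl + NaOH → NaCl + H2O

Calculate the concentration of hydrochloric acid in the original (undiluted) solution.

1.909 mol/L

n(NaOH) = 0.02505 × 0.09615 = 2.409 × 10^-3 mol
n(HCl) in the aliquot = 2.409 × 10^-3 mol (1:1 ratio)
[HCl]_dilute = 2.409 × 10^-3 / 0.02500 = 0.09634 mol/L
Dilution factor = 500.0 / 25.23 = 19.82
[HCl]_stock = 0.09634 × 19.82 = 1.909 mol/L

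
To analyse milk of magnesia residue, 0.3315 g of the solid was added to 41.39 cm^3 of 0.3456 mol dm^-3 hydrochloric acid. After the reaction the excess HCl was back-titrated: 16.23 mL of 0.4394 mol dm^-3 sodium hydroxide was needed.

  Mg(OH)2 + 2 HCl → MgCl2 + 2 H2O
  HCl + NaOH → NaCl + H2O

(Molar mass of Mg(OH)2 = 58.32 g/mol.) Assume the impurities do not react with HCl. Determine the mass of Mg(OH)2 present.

0.2092 g

n(HCl) added = 0.04139 × 0.3456 = 0.01430 mol
n(NaOH) used in back-titration = 0.01623 × 0.4394 = 7.131 × 10^-3 mol
n(HCl) left over = 7.131 × 10^-3 mol (1:1 ratio)
n(HCl) consumed by analyte = 0.01430 − 7.131 × 10^-3 = 7.173 × 10^-3 mol
From the 1:2 ratio, n(Mg(OH)2) = 1/2 × 7.173 × 10^-3 = 3.586 × 10^-3 mol
mass of Mg(OH)2 = 3.586 × 10^-3 × 58.32 = 0.2092 g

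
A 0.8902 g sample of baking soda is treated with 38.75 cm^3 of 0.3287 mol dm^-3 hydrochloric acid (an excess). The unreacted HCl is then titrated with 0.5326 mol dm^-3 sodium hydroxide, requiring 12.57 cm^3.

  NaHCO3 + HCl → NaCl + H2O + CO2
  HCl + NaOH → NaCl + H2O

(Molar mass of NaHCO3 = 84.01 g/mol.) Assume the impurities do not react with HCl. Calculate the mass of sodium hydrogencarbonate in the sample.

n(HCl) added = 0.03875 × 0.3287 = 0.01274 mol
n(NaOH) used in back-titration = 0.01257 × 0.5326 = 6.695 × 10^-3 mol
n(HCl) left over = 6.695 × 10^-3 mol (1:1 ratio)
n(HCl) consumed by analyte = 0.01274 − 6.695 × 10^-3 = 6.042 × 10^-3 mol
n(NaHCO3) = 6.042 × 10^-3 mol (1:1 ratio)
mass of NaHCO3 = 6.042 × 10^-3 × 84.01 = 0.5076 g

0.5076 g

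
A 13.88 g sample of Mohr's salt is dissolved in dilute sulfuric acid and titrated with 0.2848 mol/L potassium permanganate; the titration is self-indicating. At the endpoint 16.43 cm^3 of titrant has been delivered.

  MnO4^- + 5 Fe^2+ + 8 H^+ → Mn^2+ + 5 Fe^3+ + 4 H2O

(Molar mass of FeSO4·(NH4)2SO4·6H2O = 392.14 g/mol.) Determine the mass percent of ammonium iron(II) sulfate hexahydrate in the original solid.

n(KMnO4) = 0.01643 L × 0.2848 mol/L = 4.679 × 10^-3 mol
From the 5:1 ratio, n(FeSO4·(NH4)2SO4·6H2O) = 5/1 × 4.679 × 10^-3 = 0.02340 mol
mass of FeSO4·(NH4)2SO4·6H2O = 0.02340 × 392.14 g/mol = 9.175 g
% FeSO4·(NH4)2SO4·6H2O = 9.175 / 13.88 × 100 = 66.10 %

66.10 %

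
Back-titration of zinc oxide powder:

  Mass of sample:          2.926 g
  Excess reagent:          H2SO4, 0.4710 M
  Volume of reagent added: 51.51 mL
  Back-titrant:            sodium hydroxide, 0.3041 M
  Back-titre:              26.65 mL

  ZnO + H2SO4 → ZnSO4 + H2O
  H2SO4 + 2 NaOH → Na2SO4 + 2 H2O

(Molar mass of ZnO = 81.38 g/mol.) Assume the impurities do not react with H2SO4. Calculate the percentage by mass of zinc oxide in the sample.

56.21 %

n(H2SO4) added = 0.05151 × 0.4710 = 0.02426 mol
n(NaOH) used in back-titration = 0.02665 × 0.3041 = 8.104 × 10^-3 mol
From the 1:2 ratio, n(H2SO4) left over = 1/2 × 8.104 × 10^-3 = 4.052 × 10^-3 mol
n(H2SO4) consumed by analyte = 0.02426 − 4.052 × 10^-3 = 0.02021 mol
n(ZnO) = 0.02021 mol (1:1 ratio)
mass of ZnO = 0.02021 × 81.38 = 1.645 g
% ZnO = 1.645 / 2.926 × 100 = 56.21 %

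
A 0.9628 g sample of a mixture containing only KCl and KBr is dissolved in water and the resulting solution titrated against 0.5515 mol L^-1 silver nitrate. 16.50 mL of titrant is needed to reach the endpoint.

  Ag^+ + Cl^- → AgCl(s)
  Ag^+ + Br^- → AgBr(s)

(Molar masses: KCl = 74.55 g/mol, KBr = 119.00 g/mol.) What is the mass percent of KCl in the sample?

20.92 %

n(AgNO3) = 0.01650 × 0.5515 = 9.100 × 10^-3 mol
Let x = n(KCl), y = n(KBr).
Titrant: 1x + 1y = 9.100 × 10^-3;  mass: 74.55x + 119.00y = 0.9628
Solving, x = 2.701 × 10^-3 mol, y = 6.399 × 10^-3 mol
mass of KCl = 2.701 × 10^-3 × 74.55 = 0.2014 g
% KCl = 0.2014 / 0.9628 × 100 = 20.92 %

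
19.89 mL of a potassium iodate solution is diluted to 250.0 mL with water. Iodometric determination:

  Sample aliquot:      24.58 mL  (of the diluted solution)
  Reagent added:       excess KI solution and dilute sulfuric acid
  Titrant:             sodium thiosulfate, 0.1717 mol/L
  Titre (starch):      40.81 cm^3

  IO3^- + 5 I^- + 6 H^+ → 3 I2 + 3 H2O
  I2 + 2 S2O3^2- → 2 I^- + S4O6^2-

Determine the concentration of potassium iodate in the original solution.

n(S2O3^2-) = 0.04081 × 0.1717 = 7.007 × 10^-3 mol
n(I2) = n(S2O3^2-)/2 = 3.504 × 10^-3 mol
From the 1:3 ratio, n(IO3^-) in the aliquot = 1/3 × 3.504 × 10^-3 = 1.168 × 10^-3 mol
[IO3^-]_dilute = 1.168 × 10^-3 / 0.02458 = 0.04751 mol/L
[IO3^-]_original = 0.04751 × 250.0/19.89 = 0.5972 mol/L

0.5972 mol/L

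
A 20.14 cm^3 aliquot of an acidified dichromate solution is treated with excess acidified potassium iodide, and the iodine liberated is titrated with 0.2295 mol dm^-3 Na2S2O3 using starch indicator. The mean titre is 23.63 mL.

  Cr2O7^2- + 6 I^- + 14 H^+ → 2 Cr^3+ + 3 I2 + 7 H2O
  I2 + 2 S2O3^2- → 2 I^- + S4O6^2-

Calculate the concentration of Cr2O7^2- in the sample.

n(S2O3^2-) = 0.02363 × 0.2295 = 5.423 × 10^-3 mol
n(I2) = n(S2O3^2-)/2 = 2.712 × 10^-3 mol
From the 1:3 ratio, n(Cr2O7^2-) in the aliquot = 1/3 × 2.712 × 10^-3 = 9.038 × 10^-4 mol
[Cr2O7^2-] = 9.038 × 10^-4 / 0.02014 = 0.04488 mol/L

0.04488 mol/L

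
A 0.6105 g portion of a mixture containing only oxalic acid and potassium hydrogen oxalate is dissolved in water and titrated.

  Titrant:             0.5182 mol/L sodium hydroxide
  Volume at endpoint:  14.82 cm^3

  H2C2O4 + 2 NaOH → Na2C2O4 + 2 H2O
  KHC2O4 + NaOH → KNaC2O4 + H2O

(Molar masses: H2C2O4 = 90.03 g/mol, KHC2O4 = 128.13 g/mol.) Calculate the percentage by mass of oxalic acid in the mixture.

33.13 %

n(NaOH) = 0.01482 × 0.5182 = 7.680 × 10^-3 mol
Let x = n(H2C2O4), y = n(KHC2O4).
Titrant: 2x + 1y = 7.680 × 10^-3;  mass: 90.03x + 128.13y = 0.6105
Solving, x = 2.247 × 10^-3 mol, y = 3.186 × 10^-3 mol
mass of H2C2O4 = 2.247 × 10^-3 × 90.03 = 0.2023 g
% H2C2O4 = 0.2023 / 0.6105 × 100 = 33.13 %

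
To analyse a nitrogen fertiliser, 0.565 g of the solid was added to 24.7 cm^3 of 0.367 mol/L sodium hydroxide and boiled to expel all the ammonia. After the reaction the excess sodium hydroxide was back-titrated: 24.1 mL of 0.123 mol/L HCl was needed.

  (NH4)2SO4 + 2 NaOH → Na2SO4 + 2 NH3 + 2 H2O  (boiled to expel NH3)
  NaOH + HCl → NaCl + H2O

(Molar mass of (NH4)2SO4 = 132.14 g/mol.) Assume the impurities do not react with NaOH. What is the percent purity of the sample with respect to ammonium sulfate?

71.3 %

n(NaOH) added = 0.0247 × 0.367 = 9.06 × 10^-3 mol
n(HCl) used in back-titration = 0.0241 × 0.123 = 2.96 × 10^-3 mol
n(NaOH) left over = 2.96 × 10^-3 mol (1:1 ratio)
n(NaOH) consumed by analyte = 9.06 × 10^-3 − 2.96 × 10^-3 = 6.10 × 10^-3 mol
From the 1:2 ratio, n((NH4)2SO4) = 1/2 × 6.10 × 10^-3 = 3.05 × 10^-3 mol
mass of (NH4)2SO4 = 3.05 × 10^-3 × 132.14 = 0.403 g
% (NH4)2SO4 = 0.403 / 0.565 × 100 = 71.3 %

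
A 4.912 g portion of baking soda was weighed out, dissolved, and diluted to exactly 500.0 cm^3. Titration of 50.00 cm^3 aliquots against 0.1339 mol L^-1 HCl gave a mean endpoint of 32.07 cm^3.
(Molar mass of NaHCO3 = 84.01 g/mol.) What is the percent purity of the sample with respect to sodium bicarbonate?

NaHCO3 + HCl → NaCl + H2O + CO2
n(HCl) per titration = 0.03207 × 0.1339 = 4.294 × 10^-3 mol
n(NaHCO3) in each aliquot = 4.294 × 10^-3 mol (1:1 ratio)
n(NaHCO3) in the whole flask = 4.294 × 10^-3 × 500.0/50.00 = 0.04294 mol
mass of NaHCO3 = 0.04294 × 84.01 = 3.608 g
% NaHCO3 = 3.608 / 4.912 × 100 = 73.44 %

73.44 %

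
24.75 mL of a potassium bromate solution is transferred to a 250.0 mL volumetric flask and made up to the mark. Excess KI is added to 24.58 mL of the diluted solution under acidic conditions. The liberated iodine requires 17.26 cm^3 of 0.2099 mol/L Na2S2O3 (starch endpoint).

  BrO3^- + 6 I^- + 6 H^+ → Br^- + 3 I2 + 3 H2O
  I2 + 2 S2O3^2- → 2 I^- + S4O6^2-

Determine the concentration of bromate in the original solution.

n(S2O3^2-) = 0.01726 × 0.2099 = 3.623 × 10^-3 mol
n(I2) = n(S2O3^2-)/2 = 1.811 × 10^-3 mol
From the 1:3 ratio, n(BrO3^-) in the aliquot = 1/3 × 1.811 × 10^-3 = 6.038 × 10^-4 mol
[BrO3^-]_dilute = 6.038 × 10^-4 / 0.02458 = 0.02457 mol/L
[BrO3^-]_original = 0.02457 × 250.0/24.75 = 0.2481 mol/L

0.2481 mol/L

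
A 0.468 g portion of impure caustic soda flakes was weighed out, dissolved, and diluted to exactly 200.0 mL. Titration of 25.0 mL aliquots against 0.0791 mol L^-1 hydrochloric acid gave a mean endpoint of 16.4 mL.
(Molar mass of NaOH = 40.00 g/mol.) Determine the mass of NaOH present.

NaOH + HCl → NaCl + H2O
n(HCl) per titration = 0.0164 × 0.0791 = 1.30 × 10^-3 mol
n(NaOH) in each aliquot = 1.30 × 10^-3 mol (1:1 ratio)
n(NaOH) in the whole flask = 1.30 × 10^-3 × 200.0/25.0 = 0.0104 mol
mass of NaOH = 0.0104 × 40.00 = 0.415 g

0.415 g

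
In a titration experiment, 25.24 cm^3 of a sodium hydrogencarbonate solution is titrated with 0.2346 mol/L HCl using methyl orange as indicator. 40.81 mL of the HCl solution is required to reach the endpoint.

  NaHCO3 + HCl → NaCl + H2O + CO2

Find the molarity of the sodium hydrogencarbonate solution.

n(HCl) = 0.04081 L × 0.2346 mol/L = 9.574 × 10^-3 mol
n(NaHCO3) = 9.574 × 10^-3 mol (1:1 mole ratio)
[NaHCO3] = 9.574 × 10^-3 mol / 0.02524 L = 0.3793 mol/L

0.3793 mol/L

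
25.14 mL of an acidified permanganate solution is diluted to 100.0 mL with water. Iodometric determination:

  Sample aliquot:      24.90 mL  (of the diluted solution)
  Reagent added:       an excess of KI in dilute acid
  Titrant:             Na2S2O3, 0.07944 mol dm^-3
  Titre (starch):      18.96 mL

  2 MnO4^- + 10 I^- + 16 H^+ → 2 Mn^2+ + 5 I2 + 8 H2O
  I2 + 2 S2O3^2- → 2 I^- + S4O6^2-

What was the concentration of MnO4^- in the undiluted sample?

n(S2O3^2-) = 0.01896 × 0.07944 = 1.506 × 10^-3 mol
n(I2) = n(S2O3^2-)/2 = 7.531 × 10^-4 mol
From the 2:5 ratio, n(MnO4^-) in the aliquot = 2/5 × 7.531 × 10^-4 = 3.012 × 10^-4 mol
[MnO4^-]_dilute = 3.012 × 10^-4 / 0.02490 = 0.01210 mol/L
[MnO4^-]_original = 0.01210 × 100.0/25.14 = 0.04812 mol/L

0.04812 mol/L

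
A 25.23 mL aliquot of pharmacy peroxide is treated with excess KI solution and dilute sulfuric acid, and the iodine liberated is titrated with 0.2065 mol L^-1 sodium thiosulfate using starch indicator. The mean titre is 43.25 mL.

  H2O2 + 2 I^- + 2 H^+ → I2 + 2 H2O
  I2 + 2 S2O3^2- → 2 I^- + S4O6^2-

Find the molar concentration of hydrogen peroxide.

0.1770 mol/L

n(S2O3^2-) = 0.04325 × 0.2065 = 8.931 × 10^-3 mol
n(I2) = n(S2O3^2-)/2 = 4.466 × 10^-3 mol
n(H2O2) in the aliquot = 4.466 × 10^-3 mol (1:1 ratio)
[H2O2] = 4.466 × 10^-3 / 0.02523 = 0.1770 mol/L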